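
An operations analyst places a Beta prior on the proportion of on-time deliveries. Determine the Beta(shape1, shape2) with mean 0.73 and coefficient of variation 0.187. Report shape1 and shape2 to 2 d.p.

shape1 = 6.99, shape2 = 2.59

σ = CV·μ = 0.187×0.73 = 0.13651, so σ² = 0.018635.
s+1 = μ(1−μ)/σ² = 0.1971/0.018635 = 10.5769, so s = shape1+shape2 = 9.5769.
shape1 = μs = 6.99, shape2 = (1−μ)s = 2.59.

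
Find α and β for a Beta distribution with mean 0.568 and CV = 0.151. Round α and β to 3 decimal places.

Var = (CV·μ)² = (0.151×0.568)² = 0.007356.
α+β = μ(1−μ)/Var − 1 = 0.245376/0.007356 − 1 = 32.3566.
Thus α = 0.568·32.3566 = 18.379 and β = 0.432·32.3566 = 13.978.

α = 18.379, β = 13.978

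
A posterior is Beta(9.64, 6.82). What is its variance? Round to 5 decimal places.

μ = 9.64/16.46 = 0.585662; Var = μ(1−μ)/(α+β+1) = 0.2426620/17.46 = 0.01390.

0.01390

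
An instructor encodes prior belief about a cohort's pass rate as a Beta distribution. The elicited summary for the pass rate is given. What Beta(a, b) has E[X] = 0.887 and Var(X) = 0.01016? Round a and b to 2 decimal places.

a = 7.86, b = 1.00

Let s = a+b. The Beta variance is μ(1−μ)/(s+1).
So s+1 = μ(1−μ)/σ² = (0.887×0.113)/0.01016 = 0.100231/0.01016 = 9.8653, giving s = 8.8653.
Then a = μs = 0.887×8.8653 = 7.86 and b = (1−μ)s = 0.113×8.8653 = 1.00.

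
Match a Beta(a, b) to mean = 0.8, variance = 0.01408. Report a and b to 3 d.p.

a = 8.291, b = 2.073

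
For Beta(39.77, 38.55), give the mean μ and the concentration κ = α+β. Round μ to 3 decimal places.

μ = 0.508, κ = 78.32

κ = α+β = 39.77+38.55 = 78.32; μ = α/κ = 39.77/78.32 = 0.508.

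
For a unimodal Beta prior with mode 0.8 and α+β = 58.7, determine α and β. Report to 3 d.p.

Since the density peak of Beta(α,β) is at (α−1)/(α+β−2),
α = 1 + 0.8(58.7−2) = 46.360 and β = 58.7 − 46.360 = 12.340.

α = 46.360, β = 12.340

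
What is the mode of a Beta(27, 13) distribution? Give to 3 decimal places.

0.684

The density x^(α−1)(1−x)^(β−1) is maximised at (α−1)/(α+β−2) = 26/38 = 0.684.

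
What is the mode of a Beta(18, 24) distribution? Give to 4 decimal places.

With α,β > 1, mode = (α−1)/(α+β−2) = 17/40 = 0.4250.

0.4250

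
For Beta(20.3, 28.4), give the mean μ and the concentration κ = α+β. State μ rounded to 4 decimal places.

μ = 0.4168, κ = 48.7

κ = α+β = 20.3+28.4 = 48.7; μ = α/κ = 20.3/48.7 = 0.4168.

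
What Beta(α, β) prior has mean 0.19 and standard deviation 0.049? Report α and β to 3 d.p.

α = 11.989, β = 51.110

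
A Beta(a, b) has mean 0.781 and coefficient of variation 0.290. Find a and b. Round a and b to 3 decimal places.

a = 1.823, b = 0.511

σ = CV·μ = 0.290×0.781 = 0.22649, so σ² = 0.051298.
s+1 = μ(1−μ)/σ² = 0.171039/0.051298 = 3.3342, so s = a+b = 2.3342.
a = μs = 1.823, b = (1−μ)s = 0.511.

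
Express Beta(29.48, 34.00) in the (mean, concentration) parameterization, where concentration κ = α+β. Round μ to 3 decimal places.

μ = 0.464, κ = 63.48

κ = α+β = 29.48+34.00 = 63.48; μ = α/κ = 29.48/63.48 = 0.464.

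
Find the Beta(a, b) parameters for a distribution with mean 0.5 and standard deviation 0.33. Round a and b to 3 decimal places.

σ² = 0.33² = 0.1089.
With s = a+b, Var = μ(1−μ)/(s+1), so s+1 = (0.5×0.5)/0.1089 = 2.2957 and s = 1.2957.
a = μs = 0.648, b = (1−μ)s = 0.648.

a = 0.648, b = 0.648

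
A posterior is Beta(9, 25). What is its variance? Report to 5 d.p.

0.00556

α+β = 34 and αβ = 225, so Var = αβ/[(α+β)²(α+β+1)] = 225/40460 = 0.00556.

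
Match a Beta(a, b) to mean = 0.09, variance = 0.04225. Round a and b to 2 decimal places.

By moment matching, a+b = μ(1−μ)/σ² − 1 = (0.09·0.91)/0.04225 − 1 = 1.9385 − 1 = 0.9385.
Since a/(a+b) = μ, a = 0.09·0.9385 = 0.08 and b = 0.91·0.9385 = 0.85.

a = 0.08, b = 0.85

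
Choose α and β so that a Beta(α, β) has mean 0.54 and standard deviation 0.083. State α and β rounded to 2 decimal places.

σ² = 0.083² = 0.006889.
With s = α+β, Var = μ(1−μ)/(s+1), so s+1 = (0.54×0.46)/0.006889 = 36.0575 and s = 35.0575.
α = μs = 18.93, β = (1−μ)s = 16.13.

α = 18.93, β = 16.13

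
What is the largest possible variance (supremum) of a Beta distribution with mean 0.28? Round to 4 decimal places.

0.2016

Var = μ(1−μ)/(α+β+1), which approaches μ(1−μ) as α+β → 0.
So the supremum is μ(1−μ) = 0.28×0.72 = 0.2016.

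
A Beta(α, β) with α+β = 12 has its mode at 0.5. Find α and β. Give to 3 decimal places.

For α,β>1 the mode is (α−1)/(α+β−2), so α = mode·(κ−2)+1 = 0.5×10+1 = 6.000.
And β = (1−mode)·(κ−2)+1 = 0.5×10+1 = 6.000.

α = 6.000, β = 6.000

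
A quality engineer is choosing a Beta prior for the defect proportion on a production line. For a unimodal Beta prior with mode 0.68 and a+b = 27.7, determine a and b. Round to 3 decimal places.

a = 18.476, b = 9.224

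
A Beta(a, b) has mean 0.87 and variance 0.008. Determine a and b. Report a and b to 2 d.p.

a = 11.43, b = 1.71

Write ν = a+b; then a = μν and Var = μ(1−μ)/(ν+1).
ν = μ(1−μ)/Var − 1 = 0.1131/0.008 − 1 = 13.1375.
a = 0.87·13.1375 = 11.43, b = 0.13·13.1375 = 1.71.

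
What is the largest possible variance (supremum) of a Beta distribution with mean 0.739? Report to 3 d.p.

0.193

For fixed mean μ the Beta variance is μ(1−μ)/(α+β+1), increasing as α+β decreases.
Its least upper bound (not attained) is μ(1−μ) = 0.739·0.261 = 0.193.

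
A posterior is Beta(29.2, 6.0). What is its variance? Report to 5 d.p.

0.00391

α+β = 35.2 and αβ = 175.20, so Var = αβ/[(α+β)²(α+β+1)] = 175.20/44853.248 = 0.00391.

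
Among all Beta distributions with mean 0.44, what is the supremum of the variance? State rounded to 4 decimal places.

0.2464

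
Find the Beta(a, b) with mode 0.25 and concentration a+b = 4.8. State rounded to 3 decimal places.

a = 1.700, b = 3.100

For a,b>1 the mode is (a−1)/(a+b−2), so a = mode·(κ−2)+1 = 0.25×2.8+1 = 1.700.
And b = (1−mode)·(κ−2)+1 = 0.75×2.8+1 = 3.100.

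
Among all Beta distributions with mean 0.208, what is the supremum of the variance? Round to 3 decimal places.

0.165

For fixed mean μ the Beta variance is μ(1−μ)/(α+β+1), increasing as α+β decreases.
Its least upper bound (not attained) is μ(1−μ) = 0.208·0.792 = 0.165.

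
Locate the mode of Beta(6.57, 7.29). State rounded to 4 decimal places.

The density x^(α−1)(1−x)^(β−1) is maximised at (α−1)/(α+β−2) = 5.57/11.86 = 0.4696.

0.4696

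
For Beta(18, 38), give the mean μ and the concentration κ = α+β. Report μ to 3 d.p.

κ = α+β = 18+38 = 56; μ = α/κ = 18/56 = 0.321.

μ = 0.321, κ = 56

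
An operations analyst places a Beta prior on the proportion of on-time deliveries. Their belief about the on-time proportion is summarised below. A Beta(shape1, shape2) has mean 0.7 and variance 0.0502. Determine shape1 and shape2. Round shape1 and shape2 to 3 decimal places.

shape1 = 2.228, shape2 = 0.955

Write ν = shape1+shape2; then shape1 = μν and Var = μ(1−μ)/(ν+1).
ν = μ(1−μ)/Var − 1 = 0.21/0.0502 − 1 = 3.1833.
shape1 = 0.7·3.1833 = 2.228, shape2 = 0.3·3.1833 = 0.955.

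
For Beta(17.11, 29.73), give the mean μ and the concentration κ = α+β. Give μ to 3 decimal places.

κ = α+β = 17.11+29.73 = 46.84; μ = α/κ = 17.11/46.84 = 0.365.

μ = 0.365, κ = 46.84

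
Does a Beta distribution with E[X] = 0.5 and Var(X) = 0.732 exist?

The Beta variance bound is σ² < μ(1−μ).
Here μ(1−μ) = 0.5×0.5 = 0.25, and 0.732 ≥ 0.25.

No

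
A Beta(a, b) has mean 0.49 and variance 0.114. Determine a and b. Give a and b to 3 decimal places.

a = 0.584, b = 0.608

Write ν = a+b; then a = μν and Var = μ(1−μ)/(ν+1).
ν = μ(1−μ)/Var − 1 = 0.2499/0.114 − 1 = 1.1921.
a = 0.49·1.1921 = 0.584, b = 0.51·1.1921 = 0.608.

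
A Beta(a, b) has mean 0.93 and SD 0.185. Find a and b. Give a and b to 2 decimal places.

Variance = 0.185² = 0.034225. The moment-matching identity a+b = μ(1−μ)/Var − 1 gives
a+b = 0.0651/0.034225 − 1 = 0.9021, so a = μ·0.9021 = 0.84 and b = (1−μ)·0.9021 = 0.06.

a = 0.84, b = 0.06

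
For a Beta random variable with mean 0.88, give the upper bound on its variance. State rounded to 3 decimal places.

0.106

Var = μ(1−μ)/(α+β+1), which approaches μ(1−μ) as α+β → 0.
So the supremum is μ(1−μ) = 0.88×0.12 = 0.106.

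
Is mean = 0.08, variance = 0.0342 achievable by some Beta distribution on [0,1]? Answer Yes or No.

Yes

The Beta variance bound is σ² < μ(1−μ).
Here μ(1−μ) = 0.08×0.92 = 0.0736, and 0.0342 < 0.0736.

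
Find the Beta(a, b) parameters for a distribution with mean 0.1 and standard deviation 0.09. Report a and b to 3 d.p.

a = 1.011, b = 9.100

σ² = 0.09² = 0.0081.
With s = a+b, Var = μ(1−μ)/(s+1), so s+1 = (0.1×0.9)/0.0081 = 11.1111 and s = 10.1111.
a = μs = 1.011, b = (1−μ)s = 9.100.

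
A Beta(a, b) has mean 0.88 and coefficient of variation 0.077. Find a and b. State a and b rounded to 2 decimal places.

σ = CV·μ = 0.077×0.88 = 0.06776, so σ² = 0.004591.
s+1 = μ(1−μ)/σ² = 0.1056/0.004591 = 22.9994, so s = a+b = 21.9994.
a = μs = 19.36, b = (1−μ)s = 2.64.

a = 19.36, b = 2.64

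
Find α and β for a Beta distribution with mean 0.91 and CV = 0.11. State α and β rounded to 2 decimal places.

α = 6.53, β = 0.65

Var = (CV·μ)² = (0.11×0.91)² = 0.010020.
α+β = μ(1−μ)/Var − 1 = 0.0819/0.010020 − 1 = 7.1736.
Thus α = 0.91·7.1736 = 6.53 and β = 0.09·7.1736 = 0.65.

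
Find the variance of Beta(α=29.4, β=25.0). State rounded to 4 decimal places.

α+β = 54.4 and αβ = 735.00, so Var = αβ/[(α+β)²(α+β+1)] = 735.00/163948.544 = 0.0045.

0.0045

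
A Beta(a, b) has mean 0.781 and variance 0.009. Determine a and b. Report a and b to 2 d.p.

Let s = a+b. The Beta variance is μ(1−μ)/(s+1).
So s+1 = μ(1−μ)/σ² = (0.781×0.219)/0.009 = 0.171039/0.009 = 19.0043, giving s = 18.0043.
Then a = μs = 0.781×18.0043 = 14.06 and b = (1−μ)s = 0.219×18.0043 = 3.94.

a = 14.06, b = 3.94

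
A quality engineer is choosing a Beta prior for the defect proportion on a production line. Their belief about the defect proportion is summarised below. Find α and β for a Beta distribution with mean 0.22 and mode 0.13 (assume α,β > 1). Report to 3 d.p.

α = 1.809, β = 6.413

Let s = α+β. Mean gives α = μs = 0.22s; mode gives (α−1)/(s−2) = 0.13.
Substituting: 0.22s − 1 = 0.13(s−2) = 0.13s − 0.26, so 0.09s = 0.74 and s = 8.2222.
Then α = 0.22×8.2222 = 1.809 and β = s−α = 6.413.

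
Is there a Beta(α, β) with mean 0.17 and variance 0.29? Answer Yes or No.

No

A Beta with mean μ has variance μ(1−μ)/(α+β+1) < μ(1−μ).
Here μ(1−μ) = 0.17×0.83 = 0.1411, and 0.29 ≥ 0.1411.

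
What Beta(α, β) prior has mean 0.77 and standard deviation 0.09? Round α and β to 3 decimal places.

α = 16.065, β = 4.799

σ² = 0.09² = 0.0081.
With s = α+β, Var = μ(1−μ)/(s+1), so s+1 = (0.77×0.23)/0.0081 = 21.8642 and s = 20.8642.
α = μs = 16.065, β = (1−μ)s = 4.799.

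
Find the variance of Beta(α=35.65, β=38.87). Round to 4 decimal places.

Var = αβ/[(α+β)²(α+β+1)] = (35.65×38.87)/(74.52²×75.52) = 1385.7155/419379.959808 = 0.0033.

0.0033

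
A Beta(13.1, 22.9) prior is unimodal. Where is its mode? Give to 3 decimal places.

0.356

With α,β > 1, mode = (α−1)/(α+β−2) = 12.1/34.0 = 0.356.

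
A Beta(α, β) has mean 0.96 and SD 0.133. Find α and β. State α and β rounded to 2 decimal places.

α = 1.12, β = 0.05

Variance = 0.133² = 0.017689. The moment-matching identity α+β = μ(1−μ)/Var − 1 gives
α+β = 0.0384/0.017689 − 1 = 1.1708, so α = μ·1.1708 = 1.12 and β = (1−μ)·1.1708 = 0.05.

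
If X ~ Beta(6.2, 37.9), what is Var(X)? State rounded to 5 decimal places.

α+β = 44.1 and αβ = 234.98, so Var = αβ/[(α+β)²(α+β+1)] = 234.98/87710.931 = 0.00268.

0.00268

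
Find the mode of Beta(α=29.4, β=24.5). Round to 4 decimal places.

With α,β > 1, mode = (α−1)/(α+β−2) = 28.4/51.9 = 0.5472.

0.5472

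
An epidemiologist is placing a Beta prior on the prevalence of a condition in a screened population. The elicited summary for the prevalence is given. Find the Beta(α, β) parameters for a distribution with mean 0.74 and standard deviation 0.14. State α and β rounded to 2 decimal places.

First σ² = 0.0196. Setting α = μn, β = (1−μ)n with n = α+β,
μ(1−μ)/(n+1) = 0.0196 ⇒ n+1 = 0.1924/0.0196 = 9.8163 ⇒ n = 8.8163.
Hence α = 0.74×8.8163 = 6.52, β = 0.26×8.8163 = 2.29.

α = 6.52, β = 2.29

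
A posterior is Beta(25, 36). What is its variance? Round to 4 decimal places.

0.0039

α+β = 61 and αβ = 900, so Var = αβ/[(α+β)²(α+β+1)] = 900/230702 = 0.0039.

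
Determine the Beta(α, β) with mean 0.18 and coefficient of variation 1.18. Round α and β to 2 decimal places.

α = 0.41, β = 1.86

Var = (CV·μ)² = (1.18×0.18)² = 0.045114.
α+β = μ(1−μ)/Var − 1 = 0.1476/0.045114 − 1 = 2.2717.
Thus α = 0.18·2.2717 = 0.41 and β = 0.82·2.2717 = 1.86.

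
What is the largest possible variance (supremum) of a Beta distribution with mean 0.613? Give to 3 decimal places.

0.237

For fixed mean μ the Beta variance is μ(1−μ)/(α+β+1), increasing as α+β decreases.
Its least upper bound (not attained) is μ(1−μ) = 0.613·0.387 = 0.237.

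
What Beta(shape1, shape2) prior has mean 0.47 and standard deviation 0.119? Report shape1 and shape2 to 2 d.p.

First σ² = 0.014161. Setting shape1 = μn, shape2 = (1−μ)n with n = shape1+shape2,
μ(1−μ)/(n+1) = 0.014161 ⇒ n+1 = 0.2491/0.014161 = 17.5906 ⇒ n = 16.5906.
Hence shape1 = 0.47×16.5906 = 7.80, shape2 = 0.53×16.5906 = 8.79.

shape1 = 7.80, shape2 = 8.79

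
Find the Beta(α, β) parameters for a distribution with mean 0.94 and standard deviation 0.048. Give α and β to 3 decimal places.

α = 22.070, β = 1.409

σ² = 0.048² = 0.002304.
With s = α+β, Var = μ(1−μ)/(s+1), so s+1 = (0.94×0.06)/0.002304 = 24.4792 and s = 23.4792.
α = μs = 22.070, β = (1−μ)s = 1.409.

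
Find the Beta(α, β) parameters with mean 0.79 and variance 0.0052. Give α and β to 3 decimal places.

By moment matching, α+β = μ(1−μ)/σ² − 1 = (0.79·0.21)/0.0052 − 1 = 31.9038 − 1 = 30.9038.
Since α/(α+β) = μ, α = 0.79·30.9038 = 24.414 and β = 0.21·30.9038 = 6.490.

α = 24.414, β = 6.490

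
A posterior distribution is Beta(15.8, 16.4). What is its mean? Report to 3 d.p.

0.491

E[X] = α/(α+β) = 15.8/32.2 = 0.491.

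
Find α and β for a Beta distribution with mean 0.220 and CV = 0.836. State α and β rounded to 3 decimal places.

Var = (CV·μ)² = (0.836×0.220)² = 0.033827.
α+β = μ(1−μ)/Var − 1 = 0.171600/0.033827 − 1 = 4.0729.
Thus α = 0.220·4.0729 = 0.896 and β = 0.780·4.0729 = 3.177.

α = 0.896, β = 3.177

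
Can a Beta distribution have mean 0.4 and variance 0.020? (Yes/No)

A Beta with mean μ has variance μ(1−μ)/(α+β+1) < μ(1−μ).
Here μ(1−μ) = 0.4×0.6 = 0.24, and 0.020 < 0.24.

Yes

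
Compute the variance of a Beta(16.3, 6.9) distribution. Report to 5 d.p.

0.00863

Var = αβ/[(α+β)²(α+β+1)] = (16.3×6.9)/(23.2²×24.2) = 112.47/13025.408 = 0.00863.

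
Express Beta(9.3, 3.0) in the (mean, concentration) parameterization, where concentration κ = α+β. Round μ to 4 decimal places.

μ = 0.7561, κ = 12.3

κ = α+β = 9.3+3.0 = 12.3; μ = α/κ = 9.3/12.3 = 0.7561.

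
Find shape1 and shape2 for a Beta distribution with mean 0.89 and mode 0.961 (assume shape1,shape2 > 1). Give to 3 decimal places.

Let s = shape1+shape2. Mean gives shape1 = μs = 0.89s; mode gives (shape1−1)/(s−2) = 0.961.
Substituting: 0.89s − 1 = 0.961(s−2) = 0.961s − 1.922, so -0.071s = -0.922 and s = 12.9859.
Then shape1 = 0.89×12.9859 = 11.557 and shape2 = s−shape1 = 1.428.

shape1 = 11.557, shape2 = 1.428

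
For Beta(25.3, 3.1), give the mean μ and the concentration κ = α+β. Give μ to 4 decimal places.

μ = 0.8908, κ = 28.4

κ = α+β = 25.3+3.1 = 28.4; μ = α/κ = 25.3/28.4 = 0.8908.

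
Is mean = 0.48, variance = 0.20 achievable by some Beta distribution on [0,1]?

A Beta with mean μ has variance μ(1−μ)/(α+β+1) < μ(1−μ).
Here μ(1−μ) = 0.48×0.52 = 0.2496, and 0.20 < 0.2496.

Yes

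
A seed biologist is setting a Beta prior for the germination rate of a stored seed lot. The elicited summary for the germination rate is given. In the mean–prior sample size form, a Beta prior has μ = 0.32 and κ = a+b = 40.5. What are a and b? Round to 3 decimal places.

a = 12.960, b = 27.540

a = μκ = 0.32×40.5 = 12.960 and b = (1−μ)κ = 0.68×40.5 = 27.540.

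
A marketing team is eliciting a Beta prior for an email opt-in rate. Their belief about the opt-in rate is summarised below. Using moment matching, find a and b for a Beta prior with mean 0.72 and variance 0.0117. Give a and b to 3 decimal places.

a = 11.686, b = 4.545

Let s = a+b. The Beta variance is μ(1−μ)/(s+1).
So s+1 = μ(1−μ)/σ² = (0.72×0.28)/0.0117 = 0.2016/0.0117 = 17.2308, giving s = 16.2308.
Then a = μs = 0.72×16.2308 = 11.686 and b = (1−μ)s = 0.28×16.2308 = 4.545.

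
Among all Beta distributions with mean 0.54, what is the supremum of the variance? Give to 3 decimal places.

For fixed mean μ the Beta variance is μ(1−μ)/(α+β+1), increasing as α+β decreases.
Its least upper bound (not attained) is μ(1−μ) = 0.54·0.46 = 0.248.

0.248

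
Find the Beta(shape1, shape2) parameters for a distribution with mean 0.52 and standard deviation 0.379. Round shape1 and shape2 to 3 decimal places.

shape1 = 0.384, shape2 = 0.354

σ² = 0.379² = 0.143641.
With s = shape1+shape2, Var = μ(1−μ)/(s+1), so s+1 = (0.52×0.48)/0.143641 = 1.7377 and s = 0.7377.
shape1 = μs = 0.384, shape2 = (1−μ)s = 0.354.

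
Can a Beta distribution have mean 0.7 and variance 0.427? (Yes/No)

No

The Beta variance bound is σ² < μ(1−μ).
Here μ(1−μ) = 0.7×0.3 = 0.21, and 0.427 ≥ 0.21.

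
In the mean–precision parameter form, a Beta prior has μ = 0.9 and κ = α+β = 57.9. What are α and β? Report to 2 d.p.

α = 52.11, β = 5.79

α = μκ = 0.9×57.9 = 52.11 and β = (1−μ)κ = 0.1×57.9 = 5.79.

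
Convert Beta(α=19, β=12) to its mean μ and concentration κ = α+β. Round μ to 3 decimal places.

μ = 0.613, κ = 31

κ = α+β = 19+12 = 31; μ = α/κ = 19/31 = 0.613.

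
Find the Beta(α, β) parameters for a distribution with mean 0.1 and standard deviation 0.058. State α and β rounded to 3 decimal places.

σ² = 0.058² = 0.003364.
With s = α+β, Var = μ(1−μ)/(s+1), so s+1 = (0.1×0.9)/0.003364 = 26.7539 and s = 25.7539.
α = μs = 2.575, β = (1−μ)s = 23.178.

α = 2.575, β = 23.178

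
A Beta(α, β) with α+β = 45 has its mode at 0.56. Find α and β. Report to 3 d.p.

Since the density peak of Beta(α,β) is at (α−1)/(α+β−2),
α = 1 + 0.56(45−2) = 25.080 and β = 45 − 25.080 = 19.920.

α = 25.080, β = 19.920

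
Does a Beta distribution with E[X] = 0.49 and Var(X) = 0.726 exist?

No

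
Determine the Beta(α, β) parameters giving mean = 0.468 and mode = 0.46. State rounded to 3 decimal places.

α = 4.680, β = 5.320

With s = α+β: μ = α/s and mode = (α−1)/(s−2). Eliminating α = μs,
μs − 1 = m(s−2) ⇒ s(μ−m) = 1−2m ⇒ s = 0.08/0.008 = 10.0000.
So α = μs = 4.680, β = (1−μ)s = 5.320.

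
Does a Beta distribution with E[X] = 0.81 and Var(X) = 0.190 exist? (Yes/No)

No

The Beta variance bound is σ² < μ(1−μ).
Here μ(1−μ) = 0.81×0.19 = 0.1539, and 0.190 ≥ 0.1539.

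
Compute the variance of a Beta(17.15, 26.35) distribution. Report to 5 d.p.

0.00537

α+β = 43.50 and αβ = 451.9025, so Var = αβ/[(α+β)²(α+β+1)] = 451.9025/84205.125000 = 0.00537.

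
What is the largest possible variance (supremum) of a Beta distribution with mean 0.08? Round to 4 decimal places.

For fixed mean μ the Beta variance is μ(1−μ)/(α+β+1), increasing as α+β decreases.
Its least upper bound (not attained) is μ(1−μ) = 0.08·0.92 = 0.0736.

0.0736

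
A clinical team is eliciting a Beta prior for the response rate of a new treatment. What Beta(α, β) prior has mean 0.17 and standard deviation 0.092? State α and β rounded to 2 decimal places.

α = 2.66, β = 13.01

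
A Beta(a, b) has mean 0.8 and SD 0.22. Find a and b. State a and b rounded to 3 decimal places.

First σ² = 0.0484. Setting a = μn, b = (1−μ)n with n = a+b,
μ(1−μ)/(n+1) = 0.0484 ⇒ n+1 = 0.16/0.0484 = 3.3058 ⇒ n = 2.3058.
Hence a = 0.8×2.3058 = 1.845, b = 0.2×2.3058 = 0.461.

a = 1.845, b = 0.461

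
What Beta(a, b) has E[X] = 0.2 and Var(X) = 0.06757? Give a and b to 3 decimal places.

a = 0.274, b = 1.094

Let s = a+b. The Beta variance is μ(1−μ)/(s+1).
So s+1 = μ(1−μ)/σ² = (0.2×0.8)/0.06757 = 0.16/0.06757 = 2.3679, giving s = 1.3679.
Then a = μs = 0.2×1.3679 = 0.274 and b = (1−μ)s = 0.8×1.3679 = 1.094.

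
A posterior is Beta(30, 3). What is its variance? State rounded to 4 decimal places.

0.0024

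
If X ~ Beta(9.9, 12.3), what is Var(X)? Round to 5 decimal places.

0.01065

α+β = 22.2 and αβ = 121.77, so Var = αβ/[(α+β)²(α+β+1)] = 121.77/11433.888 = 0.01065.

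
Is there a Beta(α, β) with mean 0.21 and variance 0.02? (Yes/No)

For any Beta, Var(X) < E[X]·(1−E[X]).
Here μ(1−μ) = 0.21×0.79 = 0.1659, and 0.02 < 0.1659.

Yes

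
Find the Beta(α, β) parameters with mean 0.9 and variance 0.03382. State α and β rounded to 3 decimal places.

α = 1.495, β = 0.166

Let s = α+β. The Beta variance is μ(1−μ)/(s+1).
So s+1 = μ(1−μ)/σ² = (0.9×0.1)/0.03382 = 0.09/0.03382 = 2.6611, giving s = 1.6611.
Then α = μs = 0.9×1.6611 = 1.495 and β = (1−μ)s = 0.1×1.6611 = 0.166.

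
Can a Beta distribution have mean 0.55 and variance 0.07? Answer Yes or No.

The Beta variance bound is σ² < μ(1−μ).
Here μ(1−μ) = 0.55×0.45 = 0.2475, and 0.07 < 0.2475.

Yes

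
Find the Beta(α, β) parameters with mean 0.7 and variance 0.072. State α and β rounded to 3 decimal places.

α = 1.342, β = 0.575

By moment matching, α+β = μ(1−μ)/σ² − 1 = (0.7·0.3)/0.072 − 1 = 2.9167 − 1 = 1.9167.
Since α/(α+β) = μ, α = 0.7·1.9167 = 1.342 and β = 0.3·1.9167 = 0.575.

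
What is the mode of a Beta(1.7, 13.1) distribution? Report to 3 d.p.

The density x^(α−1)(1−x)^(β−1) is maximised at (α−1)/(α+β−2) = 0.7/12.8 = 0.055.

0.055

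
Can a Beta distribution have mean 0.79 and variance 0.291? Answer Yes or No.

For any Beta, Var(X) < E[X]·(1−E[X]).
Here μ(1−μ) = 0.79×0.21 = 0.1659, and 0.291 ≥ 0.1659.

No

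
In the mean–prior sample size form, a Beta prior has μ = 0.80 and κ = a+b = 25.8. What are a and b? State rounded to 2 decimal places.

a = 20.64, b = 5.16

a = μκ = 0.80×25.8 = 20.64 and b = (1−μ)κ = 0.20×25.8 = 5.16.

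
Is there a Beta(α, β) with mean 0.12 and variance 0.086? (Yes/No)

The Beta variance bound is σ² < μ(1−μ).
Here μ(1−μ) = 0.12×0.88 = 0.1056, and 0.086 < 0.1056.

Yes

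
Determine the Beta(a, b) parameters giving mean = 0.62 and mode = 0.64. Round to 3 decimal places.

With s = a+b: μ = a/s and mode = (a−1)/(s−2). Eliminating a = μs,
μs − 1 = m(s−2) ⇒ s(μ−m) = 1−2m ⇒ s = -0.28/-0.02 = 14.0000.
So a = μs = 8.680, b = (1−μ)s = 5.320.

a = 8.680, b = 5.320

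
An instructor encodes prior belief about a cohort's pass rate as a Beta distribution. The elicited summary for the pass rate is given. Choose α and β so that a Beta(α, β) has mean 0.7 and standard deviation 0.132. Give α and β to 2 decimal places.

First σ² = 0.017424. Setting α = μn, β = (1−μ)n with n = α+β,
μ(1−μ)/(n+1) = 0.017424 ⇒ n+1 = 0.21/0.017424 = 12.0523 ⇒ n = 11.0523.
Hence α = 0.7×11.0523 = 7.74, β = 0.3×11.0523 = 3.32.

α = 7.74, β = 3.32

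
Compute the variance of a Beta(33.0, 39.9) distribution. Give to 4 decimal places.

μ = 33.0/72.9 = 0.452675; Var = μ(1−μ)/(α+β+1) = 0.2477603/73.9 = 0.0034.

0.0034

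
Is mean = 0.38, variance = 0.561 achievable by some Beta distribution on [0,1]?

No

A Beta with mean μ has variance μ(1−μ)/(α+β+1) < μ(1−μ).
Here μ(1−μ) = 0.38×0.62 = 0.2356, and 0.561 ≥ 0.2356.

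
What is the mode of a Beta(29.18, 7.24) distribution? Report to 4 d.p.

0.8187

With α,β > 1, mode = (α−1)/(α+β−2) = 28.18/34.42 = 0.8187.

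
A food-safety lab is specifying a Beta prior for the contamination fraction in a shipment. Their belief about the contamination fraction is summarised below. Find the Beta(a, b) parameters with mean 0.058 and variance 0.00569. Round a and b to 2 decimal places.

Write ν = a+b; then a = μν and Var = μ(1−μ)/(ν+1).
ν = μ(1−μ)/Var − 1 = 0.054636/0.00569 − 1 = 8.6021.
a = 0.058·8.6021 = 0.50, b = 0.942·8.6021 = 8.10.

a = 0.50, b = 8.10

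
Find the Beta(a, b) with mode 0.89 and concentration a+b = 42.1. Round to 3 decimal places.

a = 36.689, b = 5.411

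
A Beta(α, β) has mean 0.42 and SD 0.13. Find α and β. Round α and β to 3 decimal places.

Variance = 0.13² = 0.0169. The moment-matching identity α+β = μ(1−μ)/Var − 1 gives
α+β = 0.2436/0.0169 − 1 = 13.4142, so α = μ·13.4142 = 5.634 and β = (1−μ)·13.4142 = 7.780.

α = 5.634, β = 7.780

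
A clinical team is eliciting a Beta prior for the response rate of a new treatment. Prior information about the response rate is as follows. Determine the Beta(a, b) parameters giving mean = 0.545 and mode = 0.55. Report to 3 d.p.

a = 10.900, b = 9.100

Let s = a+b. Mean gives a = μs = 0.545s; mode gives (a−1)/(s−2) = 0.55.
Substituting: 0.545s − 1 = 0.55(s−2) = 0.55s − 1.10, so -0.005s = -0.10 and s = 20.0000.
Then a = 0.545×20.0000 = 10.900 and b = s−a = 9.100.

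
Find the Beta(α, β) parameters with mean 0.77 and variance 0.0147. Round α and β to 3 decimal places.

By moment matching, α+β = μ(1−μ)/σ² − 1 = (0.77·0.23)/0.0147 − 1 = 12.0476 − 1 = 11.0476.
Since α/(α+β) = μ, α = 0.77·11.0476 = 8.507 and β = 0.23·11.0476 = 2.541.

α = 8.507, β = 2.541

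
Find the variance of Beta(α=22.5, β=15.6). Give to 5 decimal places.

α+β = 38.1 and αβ = 351.00, so Var = αβ/[(α+β)²(α+β+1)] = 351.00/56757.951 = 0.00618.

0.00618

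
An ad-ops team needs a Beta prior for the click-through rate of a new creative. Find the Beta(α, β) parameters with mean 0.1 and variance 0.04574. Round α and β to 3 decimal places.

α = 0.097, β = 0.871

Let s = α+β. The Beta variance is μ(1−μ)/(s+1).
So s+1 = μ(1−μ)/σ² = (0.1×0.9)/0.04574 = 0.09/0.04574 = 1.9676, giving s = 0.9676.
Then α = μs = 0.1×0.9676 = 0.097 and β = (1−μ)s = 0.9×0.9676 = 0.871.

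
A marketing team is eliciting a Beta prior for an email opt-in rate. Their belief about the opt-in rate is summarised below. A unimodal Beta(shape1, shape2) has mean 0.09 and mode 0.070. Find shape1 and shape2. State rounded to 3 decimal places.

shape1 = 3.870, shape2 = 39.130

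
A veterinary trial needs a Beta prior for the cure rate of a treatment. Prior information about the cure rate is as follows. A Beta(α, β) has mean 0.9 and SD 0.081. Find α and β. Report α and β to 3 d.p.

α = 11.446, β = 1.272

Variance = 0.081² = 0.006561. The moment-matching identity α+β = μ(1−μ)/Var − 1 gives
α+β = 0.09/0.006561 − 1 = 12.7174, so α = μ·12.7174 = 11.446 and β = (1−μ)·12.7174 = 1.272.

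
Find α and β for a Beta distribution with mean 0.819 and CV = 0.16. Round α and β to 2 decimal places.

σ = CV·μ = 0.16×0.819 = 0.13104, so σ² = 0.017171.
s+1 = μ(1−μ)/σ² = 0.148239/0.017171 = 8.6329, so s = α+β = 7.6329.
α = μs = 6.25, β = (1−μ)s = 1.38.

α = 6.25, β = 1.38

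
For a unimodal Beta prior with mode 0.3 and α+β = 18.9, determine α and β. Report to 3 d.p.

Since the density peak of Beta(α,β) is at (α−1)/(α+β−2),
α = 1 + 0.3(18.9−2) = 6.070 and β = 18.9 − 6.070 = 12.830.

α = 6.070, β = 12.830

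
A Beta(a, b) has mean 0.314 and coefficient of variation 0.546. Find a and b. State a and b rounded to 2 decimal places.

a = 1.99, b = 4.34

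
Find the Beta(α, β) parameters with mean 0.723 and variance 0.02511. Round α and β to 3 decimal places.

α = 5.043, β = 1.932

Let s = α+β. The Beta variance is μ(1−μ)/(s+1).
So s+1 = μ(1−μ)/σ² = (0.723×0.277)/0.02511 = 0.200271/0.02511 = 7.9757, giving s = 6.9757.
Then α = μs = 0.723×6.9757 = 5.043 and β = (1−μ)s = 0.277×6.9757 = 1.932.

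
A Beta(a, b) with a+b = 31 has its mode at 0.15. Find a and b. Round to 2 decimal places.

a = 5.35, b = 25.65

Mode = (a−1)/(κ−2) with κ = a+b, so a−1 = 0.15·29 = 4.35.
a = 5.35; b = κ − a = 25.65.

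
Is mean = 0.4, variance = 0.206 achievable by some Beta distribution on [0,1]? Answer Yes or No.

The Beta variance bound is σ² < μ(1−μ).
Here μ(1−μ) = 0.4×0.6 = 0.24, and 0.206 < 0.24.

Yes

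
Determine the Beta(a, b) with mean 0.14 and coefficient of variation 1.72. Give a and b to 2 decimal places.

a = 0.15, b = 0.93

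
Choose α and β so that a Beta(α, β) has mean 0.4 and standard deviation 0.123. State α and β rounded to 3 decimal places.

α = 5.945, β = 8.918

First σ² = 0.015129. Setting α = μn, β = (1−μ)n with n = α+β,
μ(1−μ)/(n+1) = 0.015129 ⇒ n+1 = 0.24/0.015129 = 15.8636 ⇒ n = 14.8636.
Hence α = 0.4×14.8636 = 5.945, β = 0.6×14.8636 = 8.918.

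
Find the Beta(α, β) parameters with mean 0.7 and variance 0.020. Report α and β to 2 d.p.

By moment matching, α+β = μ(1−μ)/σ² − 1 = (0.7·0.3)/0.020 − 1 = 10.5000 − 1 = 9.5000.
Since α/(α+β) = μ, α = 0.7·9.5000 = 6.65 and β = 0.3·9.5000 = 2.85.

α = 6.65, β = 2.85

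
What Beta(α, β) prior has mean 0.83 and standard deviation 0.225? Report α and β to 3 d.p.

α = 1.483, β = 0.304

σ² = 0.225² = 0.050625.
With s = α+β, Var = μ(1−μ)/(s+1), so s+1 = (0.83×0.17)/0.050625 = 2.7872 and s = 1.7872.
α = μs = 1.483, β = (1−μ)s = 0.304.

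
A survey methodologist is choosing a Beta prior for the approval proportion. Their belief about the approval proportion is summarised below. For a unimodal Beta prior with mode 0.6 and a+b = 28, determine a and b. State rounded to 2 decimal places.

a = 16.60, b = 11.40

Mode = (a−1)/(κ−2) with κ = a+b, so a−1 = 0.6·26 = 15.60.
a = 16.60; b = κ − a = 11.40.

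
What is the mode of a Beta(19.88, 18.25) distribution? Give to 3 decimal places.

0.523

With α,β > 1, mode = (α−1)/(α+β−2) = 18.88/36.13 = 0.523.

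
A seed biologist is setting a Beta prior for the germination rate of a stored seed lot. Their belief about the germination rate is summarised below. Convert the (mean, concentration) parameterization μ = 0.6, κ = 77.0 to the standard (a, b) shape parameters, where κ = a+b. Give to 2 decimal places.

a = 46.20, b = 30.80

a = μκ = 0.6×77.0 = 46.20 and b = (1−μ)κ = 0.4×77.0 = 30.80.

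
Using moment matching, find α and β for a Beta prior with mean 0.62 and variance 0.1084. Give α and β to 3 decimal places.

α = 0.728, β = 0.446

Let s = α+β. The Beta variance is μ(1−μ)/(s+1).
So s+1 = μ(1−μ)/σ² = (0.62×0.38)/0.1084 = 0.2356/0.1084 = 2.1734, giving s = 1.1734.
Then α = μs = 0.62×1.1734 = 0.728 and β = (1−μ)s = 0.38×1.1734 = 0.446.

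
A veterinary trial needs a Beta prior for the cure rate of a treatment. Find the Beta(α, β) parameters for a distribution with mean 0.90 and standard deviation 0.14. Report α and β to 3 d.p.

Variance = 0.14² = 0.0196. The moment-matching identity α+β = μ(1−μ)/Var − 1 gives
α+β = 0.0900/0.0196 − 1 = 3.5918, so α = μ·3.5918 = 3.233 and β = (1−μ)·3.5918 = 0.359.

α = 3.233, β = 0.359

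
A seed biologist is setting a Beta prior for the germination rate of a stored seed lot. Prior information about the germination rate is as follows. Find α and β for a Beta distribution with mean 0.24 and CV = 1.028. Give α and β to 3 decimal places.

α = 0.479, β = 1.517

σ = CV·μ = 1.028×0.24 = 0.24672, so σ² = 0.060871.
s+1 = μ(1−μ)/σ² = 0.1824/0.060871 = 2.9965, so s = α+β = 1.9965.
α = μs = 0.479, β = (1−μ)s = 1.517.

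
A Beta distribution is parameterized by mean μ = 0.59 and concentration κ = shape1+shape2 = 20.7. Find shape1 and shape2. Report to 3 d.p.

shape1 = 12.213, shape2 = 8.487

Split κ in proportion μ : (1−μ): shape1 = 0.59·20.7 = 12.213, shape2 = 20.7 − 12.213 = 8.487.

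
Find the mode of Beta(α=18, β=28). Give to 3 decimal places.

0.386

With α,β > 1, mode = (α−1)/(α+β−2) = 17/44 = 0.386.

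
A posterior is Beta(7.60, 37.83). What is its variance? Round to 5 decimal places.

α+β = 45.43 and αβ = 287.5080, so Var = αβ/[(α+β)²(α+β+1)] = 287.5080/95826.175907 = 0.00300.

0.00300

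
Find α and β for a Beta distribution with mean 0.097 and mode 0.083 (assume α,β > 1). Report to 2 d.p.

Let s = α+β. Mean gives α = μs = 0.097s; mode gives (α−1)/(s−2) = 0.083.
Substituting: 0.097s − 1 = 0.083(s−2) = 0.083s − 0.166, so 0.014s = 0.834 and s = 59.5714.
Then α = 0.097×59.5714 = 5.78 and β = s−α = 53.79.

α = 5.78, β = 53.79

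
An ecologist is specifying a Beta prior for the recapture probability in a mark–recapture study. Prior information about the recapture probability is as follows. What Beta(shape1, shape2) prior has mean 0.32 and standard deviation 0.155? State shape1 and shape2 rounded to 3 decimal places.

First σ² = 0.024025. Setting shape1 = μn, shape2 = (1−μ)n with n = shape1+shape2,
μ(1−μ)/(n+1) = 0.024025 ⇒ n+1 = 0.2176/0.024025 = 9.0572 ⇒ n = 8.0572.
Hence shape1 = 0.32×8.0572 = 2.578, shape2 = 0.68×8.0572 = 5.479.

shape1 = 2.578, shape2 = 5.479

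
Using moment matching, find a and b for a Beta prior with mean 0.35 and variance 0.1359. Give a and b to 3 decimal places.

a = 0.236, b = 0.438

Let s = a+b. The Beta variance is μ(1−μ)/(s+1).
So s+1 = μ(1−μ)/σ² = (0.35×0.65)/0.1359 = 0.2275/0.1359 = 1.6740, giving s = 0.6740.
Then a = μs = 0.35×0.6740 = 0.236 and b = (1−μ)s = 0.65×0.6740 = 0.438.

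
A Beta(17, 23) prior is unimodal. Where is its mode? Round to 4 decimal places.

The density x^(α−1)(1−x)^(β−1) is maximised at (α−1)/(α+β−2) = 16/38 = 0.4211.

0.4211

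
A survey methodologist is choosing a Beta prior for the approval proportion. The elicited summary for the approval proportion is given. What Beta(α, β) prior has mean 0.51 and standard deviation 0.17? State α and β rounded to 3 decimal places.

σ² = 0.17² = 0.0289.
With s = α+β, Var = μ(1−μ)/(s+1), so s+1 = (0.51×0.49)/0.0289 = 8.6471 and s = 7.6471.
α = μs = 3.900, β = (1−μ)s = 3.747.

α = 3.900, β = 3.747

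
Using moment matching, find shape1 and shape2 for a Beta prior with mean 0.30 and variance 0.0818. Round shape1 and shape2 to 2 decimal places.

Let s = shape1+shape2. The Beta variance is μ(1−μ)/(s+1).
So s+1 = μ(1−μ)/σ² = (0.30×0.70)/0.0818 = 0.2100/0.0818 = 2.5672, giving s = 1.5672.
Then shape1 = μs = 0.30×1.5672 = 0.47 and shape2 = (1−μ)s = 0.70×1.5672 = 1.10.

shape1 = 0.47, shape2 = 1.10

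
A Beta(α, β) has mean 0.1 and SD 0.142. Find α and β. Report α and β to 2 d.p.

First σ² = 0.020164. Setting α = μn, β = (1−μ)n with n = α+β,
μ(1−μ)/(n+1) = 0.020164 ⇒ n+1 = 0.09/0.020164 = 4.4634 ⇒ n = 3.4634.
Hence α = 0.1×3.4634 = 0.35, β = 0.9×3.4634 = 3.12.

α = 0.35, β = 3.12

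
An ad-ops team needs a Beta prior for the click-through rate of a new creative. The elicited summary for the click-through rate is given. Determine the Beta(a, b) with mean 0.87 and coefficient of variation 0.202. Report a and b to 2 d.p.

a = 2.32, b = 0.35

σ = CV·μ = 0.202×0.87 = 0.17574, so σ² = 0.030885.
s+1 = μ(1−μ)/σ² = 0.1131/0.030885 = 3.6620, so s = a+b = 2.6620.
a = μs = 2.32, b = (1−μ)s = 0.35.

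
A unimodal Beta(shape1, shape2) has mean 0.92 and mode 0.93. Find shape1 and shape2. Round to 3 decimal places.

shape1 = 79.120, shape2 = 6.880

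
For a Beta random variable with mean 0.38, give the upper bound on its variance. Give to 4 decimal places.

Var = μ(1−μ)/(α+β+1), which approaches μ(1−μ) as α+β → 0.
So the supremum is μ(1−μ) = 0.38×0.62 = 0.2356.

0.2356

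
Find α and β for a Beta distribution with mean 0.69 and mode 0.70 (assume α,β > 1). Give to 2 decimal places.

Let s = α+β. Mean gives α = μs = 0.69s; mode gives (α−1)/(s−2) = 0.70.
Substituting: 0.69s − 1 = 0.70(s−2) = 0.70s − 1.40, so -0.01s = -0.40 and s = 40.0000.
Then α = 0.69×40.0000 = 27.60 and β = s−α = 12.40.

α = 27.60, β = 12.40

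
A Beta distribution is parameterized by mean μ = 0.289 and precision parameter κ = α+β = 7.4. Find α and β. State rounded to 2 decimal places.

α = μκ = 0.289×7.4 = 2.14 and β = (1−μ)κ = 0.711×7.4 = 5.26.

α = 2.14, β = 5.26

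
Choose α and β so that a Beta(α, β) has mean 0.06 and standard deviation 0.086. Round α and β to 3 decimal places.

First σ² = 0.007396. Setting α = μn, β = (1−μ)n with n = α+β,
μ(1−μ)/(n+1) = 0.007396 ⇒ n+1 = 0.0564/0.007396 = 7.6257 ⇒ n = 6.6257.
Hence α = 0.06×6.6257 = 0.398, β = 0.94×6.6257 = 6.228.

α = 0.398, β = 6.228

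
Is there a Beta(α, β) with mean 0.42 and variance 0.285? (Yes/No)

The Beta variance bound is σ² < μ(1−μ).
Here μ(1−μ) = 0.42×0.58 = 0.2436, and 0.285 ≥ 0.2436.

No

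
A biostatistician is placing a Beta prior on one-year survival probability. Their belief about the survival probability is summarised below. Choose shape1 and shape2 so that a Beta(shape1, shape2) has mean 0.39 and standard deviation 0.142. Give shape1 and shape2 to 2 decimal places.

σ² = 0.142² = 0.020164.
With s = shape1+shape2, Var = μ(1−μ)/(s+1), so s+1 = (0.39×0.61)/0.020164 = 11.7983 and s = 10.7983.
shape1 = μs = 4.21, shape2 = (1−μ)s = 6.59.

shape1 = 4.21, shape2 = 6.59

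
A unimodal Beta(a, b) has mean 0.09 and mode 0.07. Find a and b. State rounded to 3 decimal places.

a = 3.870, b = 39.130

Let s = a+b. Mean gives a = μs = 0.09s; mode gives (a−1)/(s−2) = 0.07.
Substituting: 0.09s − 1 = 0.07(s−2) = 0.07s − 0.14, so 0.02s = 0.86 and s = 43.0000.
Then a = 0.09×43.0000 = 3.870 and b = s−a = 39.130.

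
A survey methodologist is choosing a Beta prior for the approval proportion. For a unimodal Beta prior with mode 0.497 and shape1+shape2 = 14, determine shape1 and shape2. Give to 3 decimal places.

shape1 = 6.964, shape2 = 7.036

For shape1,shape2>1 the mode is (shape1−1)/(shape1+shape2−2), so shape1 = mode·(κ−2)+1 = 0.497×12+1 = 6.964.
And shape2 = (1−mode)·(κ−2)+1 = 0.503×12+1 = 7.036.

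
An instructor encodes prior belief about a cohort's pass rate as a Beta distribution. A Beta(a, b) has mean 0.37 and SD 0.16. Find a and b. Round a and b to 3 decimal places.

a = 2.999, b = 5.106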